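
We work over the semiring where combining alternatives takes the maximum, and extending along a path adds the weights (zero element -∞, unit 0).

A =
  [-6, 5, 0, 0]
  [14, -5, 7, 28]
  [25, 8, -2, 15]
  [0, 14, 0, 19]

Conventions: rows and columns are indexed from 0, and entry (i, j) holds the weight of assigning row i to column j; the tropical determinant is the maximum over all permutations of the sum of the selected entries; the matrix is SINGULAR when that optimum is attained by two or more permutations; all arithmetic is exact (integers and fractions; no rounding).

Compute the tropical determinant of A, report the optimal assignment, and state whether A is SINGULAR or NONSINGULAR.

σ = (0, 1, 2, 3): (-6) + (-5) + (-2) + 19 = 6
σ = (0, 1, 3, 2): (-6) + (-5) + 15 + 0 = 4
σ = (0, 2, 1, 3): (-6) + 7 + 8 + 19 = 28
σ = (0, 2, 3, 1): (-6) + 7 + 15 + 14 = 30
σ = (0, 3, 1, 2): (-6) + 28 + 8 + 0 = 30
σ = (0, 3, 2, 1): (-6) + 28 + (-2) + 14 = 34
σ = (1, 0, 2, 3): 5 + 14 + (-2) + 19 = 36
σ = (1, 0, 3, 2): 5 + 14 + 15 + 0 = 34
σ = (1, 2, 0, 3): 5 + 7 + 25 + 19 = 56
σ = (1, 2, 3, 0): 5 + 7 + 15 + 0 = 27
σ = (1, 3, 0, 2): 5 + 28 + 25 + 0 = 58
σ = (1, 3, 2, 0): 5 + 28 + (-2) + 0 = 31
σ = (2, 0, 1, 3): 0 + 14 + 8 + 19 = 41
σ = (2, 0, 3, 1): 0 + 14 + 15 + 14 = 43
σ = (2, 1, 0, 3): 0 + (-5) + 25 + 19 = 39
σ = (2, 1, 3, 0): 0 + (-5) + 15 + 0 = 10
σ = (2, 3, 0, 1): 0 + 28 + 25 + 14 = 67
σ = (2, 3, 1, 0): 0 + 28 + 8 + 0 = 36
σ = (3, 0, 1, 2): 0 + 14 + 8 + 0 = 22
σ = (3, 0, 2, 1): 0 + 14 + (-2) + 14 = 26
σ = (3, 1, 0, 2): 0 + (-5) + 25 + 0 = 20
σ = (3, 1, 2, 0): 0 + (-5) + (-2) + 0 = -7
σ = (3, 2, 0, 1): 0 + 7 + 25 + 14 = 46
σ = (3, 2, 1, 0): 0 + 7 + 8 + 0 = 15
Optimal value attained by: σ = (2, 3, 0, 1).
Answer: det⊕(A) = 67; verdict: NONSINGULAR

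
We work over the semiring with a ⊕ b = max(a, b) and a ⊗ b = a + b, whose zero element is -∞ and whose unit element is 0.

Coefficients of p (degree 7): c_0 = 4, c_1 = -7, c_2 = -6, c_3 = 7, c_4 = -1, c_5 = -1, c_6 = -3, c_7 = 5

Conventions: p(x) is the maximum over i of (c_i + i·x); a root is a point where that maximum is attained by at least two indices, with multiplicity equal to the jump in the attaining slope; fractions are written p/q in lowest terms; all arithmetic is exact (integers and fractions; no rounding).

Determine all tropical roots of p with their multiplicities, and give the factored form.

hull edge (i=0, c=4) to (i=3, c=7): slope 1, span 3
hull edge (i=3, c=7) to (i=7, c=5): slope -1/2, span 4
Factored form: p(x) = 5 ⊗ (x ⊕ (-1)) ⊗ (x ⊕ (-1)) ⊗ (x ⊕ (-1)) ⊗ (x ⊕ 1/2) ⊗ (x ⊕ 1/2) ⊗ (x ⊕ 1/2) ⊗ (x ⊕ 1/2)
Answer: roots = -1 (mult 3), 1/2 (mult 4)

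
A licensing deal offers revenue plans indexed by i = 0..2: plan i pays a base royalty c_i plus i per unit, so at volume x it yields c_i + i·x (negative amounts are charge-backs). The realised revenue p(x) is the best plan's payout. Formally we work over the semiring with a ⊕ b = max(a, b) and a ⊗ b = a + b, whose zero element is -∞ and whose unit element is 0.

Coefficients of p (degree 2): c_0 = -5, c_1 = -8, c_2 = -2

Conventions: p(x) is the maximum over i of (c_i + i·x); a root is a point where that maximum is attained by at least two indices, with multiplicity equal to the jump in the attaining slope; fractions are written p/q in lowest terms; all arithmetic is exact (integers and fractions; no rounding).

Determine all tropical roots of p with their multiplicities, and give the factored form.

hull edge (i=0, c=-5) to (i=2, c=-2): slope 3/2, span 2
Factored form: p(x) = -2 ⊗ (x ⊕ (-3/2)) ⊗ (x ⊕ (-3/2))
Answer: roots = -3/2 (mult 2)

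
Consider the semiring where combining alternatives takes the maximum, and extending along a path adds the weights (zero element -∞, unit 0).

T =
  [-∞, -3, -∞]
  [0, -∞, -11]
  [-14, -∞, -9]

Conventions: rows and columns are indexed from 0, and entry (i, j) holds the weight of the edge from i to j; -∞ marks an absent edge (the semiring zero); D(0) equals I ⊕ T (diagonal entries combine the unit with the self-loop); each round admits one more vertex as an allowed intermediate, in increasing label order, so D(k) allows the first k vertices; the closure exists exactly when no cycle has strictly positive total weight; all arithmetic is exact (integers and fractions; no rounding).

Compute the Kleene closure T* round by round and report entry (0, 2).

D(0):
  [0, -3, -∞]
  [0, 0, -11]
  [-14, -∞, 0]
D(1):
  [0, -3, -∞]
  [0, 0, -11]
  [-14, -17, 0]
D(2):
  [0, -3, -14]
  [0, 0, -11]
  [-14, -17, 0]
D(3):
  [0, -3, -14]
  [0, 0, -11]
  [-14, -17, 0]
Answer: T*[0][2] = -14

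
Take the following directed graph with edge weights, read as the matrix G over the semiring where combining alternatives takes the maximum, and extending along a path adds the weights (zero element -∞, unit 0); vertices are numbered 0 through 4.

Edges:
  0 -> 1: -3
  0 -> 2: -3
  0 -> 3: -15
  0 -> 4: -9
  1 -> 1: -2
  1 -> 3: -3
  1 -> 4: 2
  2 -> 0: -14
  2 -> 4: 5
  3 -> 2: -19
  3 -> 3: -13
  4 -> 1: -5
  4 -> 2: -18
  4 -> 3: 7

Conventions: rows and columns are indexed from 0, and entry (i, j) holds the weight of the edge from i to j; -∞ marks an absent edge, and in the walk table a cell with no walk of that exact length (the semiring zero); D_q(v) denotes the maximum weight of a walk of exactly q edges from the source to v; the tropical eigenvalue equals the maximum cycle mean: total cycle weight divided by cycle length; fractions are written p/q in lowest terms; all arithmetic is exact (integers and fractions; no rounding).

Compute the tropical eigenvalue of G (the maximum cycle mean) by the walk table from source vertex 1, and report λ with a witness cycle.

q=0: [-∞, 0, -∞, -∞, -∞]
q=1: [-∞, -2, -∞, -3, 2]
q=2: [-∞, -3, -16, 9, 0]
q=3: [-30, -5, -10, 7, -1]
q=4: [-24, -6, -12, 6, -3]
q=5: [-26, -8, -13, 4, -4]
Optimal cycle mean attained by: cycle 1->4->1, total 2 + (-5), length 2.
Answer: λ = -3/2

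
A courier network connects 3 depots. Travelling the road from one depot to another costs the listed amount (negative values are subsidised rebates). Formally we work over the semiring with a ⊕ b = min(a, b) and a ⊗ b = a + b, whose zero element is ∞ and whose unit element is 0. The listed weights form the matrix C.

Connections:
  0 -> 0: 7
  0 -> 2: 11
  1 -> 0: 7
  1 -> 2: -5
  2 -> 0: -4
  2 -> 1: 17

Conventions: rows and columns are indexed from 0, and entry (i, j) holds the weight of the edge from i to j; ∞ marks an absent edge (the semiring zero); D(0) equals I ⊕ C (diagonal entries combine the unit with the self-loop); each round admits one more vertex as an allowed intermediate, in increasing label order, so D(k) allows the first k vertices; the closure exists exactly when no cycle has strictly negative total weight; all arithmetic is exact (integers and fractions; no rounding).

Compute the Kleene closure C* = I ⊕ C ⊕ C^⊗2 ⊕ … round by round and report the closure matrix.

D(0):
  [0, ∞, 11]
  [7, 0, -5]
  [-4, 17, 0]
D(1):
  [0, ∞, 11]
  [7, 0, -5]
  [-4, 17, 0]
D(2):
  [0, ∞, 11]
  [7, 0, -5]
  [-4, 17, 0]
D(3):
  [0, 28, 11]
  [-9, 0, -5]
  [-4, 17, 0]
Answer: C* = [[0, 28, 11], [-9, 0, -5], [-4, 17, 0]]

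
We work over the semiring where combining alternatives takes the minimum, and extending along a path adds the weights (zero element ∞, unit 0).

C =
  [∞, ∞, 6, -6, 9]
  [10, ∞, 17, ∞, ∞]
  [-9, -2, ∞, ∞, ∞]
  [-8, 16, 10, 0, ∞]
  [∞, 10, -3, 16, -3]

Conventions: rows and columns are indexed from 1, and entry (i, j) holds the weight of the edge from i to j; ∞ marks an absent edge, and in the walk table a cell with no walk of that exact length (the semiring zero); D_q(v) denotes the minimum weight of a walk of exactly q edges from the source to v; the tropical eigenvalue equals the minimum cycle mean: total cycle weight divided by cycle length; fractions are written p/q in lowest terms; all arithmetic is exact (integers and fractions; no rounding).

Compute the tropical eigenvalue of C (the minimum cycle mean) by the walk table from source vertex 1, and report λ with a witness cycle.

q=0: [0, ∞, ∞, ∞, ∞]
q=1: [∞, ∞, 6, -6, 9]
q=2: [-14, 4, 4, -6, 6]
q=3: [-14, 2, -8, -20, -5]
q=4: [-28, -10, -10, -20, -8]
q=5: [-28, -12, -22, -34, -19]
Optimal cycle mean attained by: cycle 1->4->1, total (-6) + (-8), length 2.
Answer: λ = -7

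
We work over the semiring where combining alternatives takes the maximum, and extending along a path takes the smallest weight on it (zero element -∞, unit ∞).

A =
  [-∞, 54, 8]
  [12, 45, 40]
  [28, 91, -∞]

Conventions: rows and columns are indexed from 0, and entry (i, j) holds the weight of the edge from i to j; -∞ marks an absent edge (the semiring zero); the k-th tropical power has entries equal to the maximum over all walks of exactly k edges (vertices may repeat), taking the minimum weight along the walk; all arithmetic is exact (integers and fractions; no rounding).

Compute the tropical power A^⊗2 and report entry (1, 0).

A^⊗2:
  [12, 45, 40]
  [28, 45, 40]
  [12, 45, 40]
Key observation: the optimum is the walk 1->2->0, with weight 40 min 28 = 28.
Optimal value attained by: walk 1->2->0.
Answer: (A^⊗2)[1][0] = 28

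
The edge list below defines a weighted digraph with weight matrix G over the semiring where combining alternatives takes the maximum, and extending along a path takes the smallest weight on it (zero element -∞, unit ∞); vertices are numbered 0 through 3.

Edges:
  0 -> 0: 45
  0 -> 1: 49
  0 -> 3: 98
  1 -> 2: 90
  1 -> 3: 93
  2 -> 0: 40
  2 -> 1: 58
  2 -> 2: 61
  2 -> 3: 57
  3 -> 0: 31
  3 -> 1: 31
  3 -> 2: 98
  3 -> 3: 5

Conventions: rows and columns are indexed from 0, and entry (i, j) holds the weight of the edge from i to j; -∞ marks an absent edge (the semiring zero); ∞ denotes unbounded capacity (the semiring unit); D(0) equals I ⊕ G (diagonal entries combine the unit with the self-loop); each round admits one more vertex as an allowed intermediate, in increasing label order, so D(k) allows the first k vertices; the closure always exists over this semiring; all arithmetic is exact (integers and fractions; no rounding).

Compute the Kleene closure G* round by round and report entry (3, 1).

D(0):
  [∞, 49, -∞, 98]
  [-∞, ∞, 90, 93]
  [40, 58, ∞, 57]
  [31, 31, 98, ∞]
D(1):
  [∞, 49, -∞, 98]
  [-∞, ∞, 90, 93]
  [40, 58, ∞, 57]
  [31, 31, 98, ∞]
D(2):
  [∞, 49, 49, 98]
  [-∞, ∞, 90, 93]
  [40, 58, ∞, 58]
  [31, 31, 98, ∞]
D(3):
  [∞, 49, 49, 98]
  [40, ∞, 90, 93]
  [40, 58, ∞, 58]
  [40, 58, 98, ∞]
D(4):
  [∞, 58, 98, 98]
  [40, ∞, 93, 93]
  [40, 58, ∞, 58]
  [40, 58, 98, ∞]
Answer: G*[3][1] = 58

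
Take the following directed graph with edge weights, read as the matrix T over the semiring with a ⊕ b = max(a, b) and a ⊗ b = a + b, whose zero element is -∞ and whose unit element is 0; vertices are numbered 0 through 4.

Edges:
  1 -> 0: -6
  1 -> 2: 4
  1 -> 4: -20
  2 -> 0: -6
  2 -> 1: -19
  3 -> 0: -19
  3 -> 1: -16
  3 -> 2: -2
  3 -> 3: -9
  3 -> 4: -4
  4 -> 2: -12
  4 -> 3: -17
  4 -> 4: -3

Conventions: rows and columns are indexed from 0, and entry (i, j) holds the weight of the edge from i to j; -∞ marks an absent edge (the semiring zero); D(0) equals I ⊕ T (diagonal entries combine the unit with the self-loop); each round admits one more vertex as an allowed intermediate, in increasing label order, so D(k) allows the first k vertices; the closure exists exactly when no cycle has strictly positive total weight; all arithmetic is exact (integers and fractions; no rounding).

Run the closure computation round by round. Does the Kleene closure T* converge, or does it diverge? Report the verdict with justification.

D(0):
  [0, -∞, -∞, -∞, -∞]
  [-6, 0, 4, -∞, -20]
  [-6, -19, 0, -∞, -∞]
  [-19, -16, -2, 0, -4]
  [-∞, -∞, -12, -17, 0]
D(1):
  [0, -∞, -∞, -∞, -∞]
  [-6, 0, 4, -∞, -20]
  [-6, -19, 0, -∞, -∞]
  [-19, -16, -2, 0, -4]
  [-∞, -∞, -12, -17, 0]
D(2):
  [0, -∞, -∞, -∞, -∞]
  [-6, 0, 4, -∞, -20]
  [-6, -19, 0, -∞, -39]
  [-19, -16, -2, 0, -4]
  [-∞, -∞, -12, -17, 0]
D(3):
  [0, -∞, -∞, -∞, -∞]
  [-2, 0, 4, -∞, -20]
  [-6, -19, 0, -∞, -39]
  [-8, -16, -2, 0, -4]
  [-18, -31, -12, -17, 0]
D(4):
  [0, -∞, -∞, -∞, -∞]
  [-2, 0, 4, -∞, -20]
  [-6, -19, 0, -∞, -39]
  [-8, -16, -2, 0, -4]
  [-18, -31, -12, -17, 0]
D(5):
  [0, -∞, -∞, -∞, -∞]
  [-2, 0, 4, -37, -20]
  [-6, -19, 0, -56, -39]
  [-8, -16, -2, 0, -4]
  [-18, -31, -12, -17, 0]
Key observation: every diagonal entry stays at the unit through all rounds, so no improving cycle exists.
Answer: CONVERGES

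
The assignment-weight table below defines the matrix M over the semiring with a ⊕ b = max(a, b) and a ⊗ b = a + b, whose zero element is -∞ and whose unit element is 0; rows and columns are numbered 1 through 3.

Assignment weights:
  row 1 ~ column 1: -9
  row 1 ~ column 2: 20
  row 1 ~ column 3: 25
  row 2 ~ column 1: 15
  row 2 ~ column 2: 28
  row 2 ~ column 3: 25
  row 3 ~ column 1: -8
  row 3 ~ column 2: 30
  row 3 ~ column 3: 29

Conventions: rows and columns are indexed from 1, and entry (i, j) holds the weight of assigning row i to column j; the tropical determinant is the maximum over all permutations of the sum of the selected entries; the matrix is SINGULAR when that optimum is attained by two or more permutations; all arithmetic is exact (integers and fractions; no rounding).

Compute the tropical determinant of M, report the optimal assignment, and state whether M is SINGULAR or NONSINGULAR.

σ = (1, 2, 3): (-9) + 28 + 29 = 48
σ = (1, 3, 2): (-9) + 25 + 30 = 46
σ = (2, 1, 3): 20 + 15 + 29 = 64
σ = (2, 3, 1): 20 + 25 + (-8) = 37
σ = (3, 1, 2): 25 + 15 + 30 = 70
σ = (3, 2, 1): 25 + 28 + (-8) = 45
Optimal value attained by: σ = (3, 1, 2).
Answer: det⊕(M) = 70; verdict: NONSINGULAR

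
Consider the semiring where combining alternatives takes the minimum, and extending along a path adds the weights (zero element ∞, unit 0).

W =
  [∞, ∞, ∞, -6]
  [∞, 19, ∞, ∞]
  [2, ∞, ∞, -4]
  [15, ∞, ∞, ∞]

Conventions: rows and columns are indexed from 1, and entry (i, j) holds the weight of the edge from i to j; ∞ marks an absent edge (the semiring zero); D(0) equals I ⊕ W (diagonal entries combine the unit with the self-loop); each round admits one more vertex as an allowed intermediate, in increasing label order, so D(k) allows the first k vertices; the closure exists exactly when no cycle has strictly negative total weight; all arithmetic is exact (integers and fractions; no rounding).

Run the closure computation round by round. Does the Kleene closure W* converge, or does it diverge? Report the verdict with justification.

D(0):
  [0, ∞, ∞, -6]
  [∞, 0, ∞, ∞]
  [2, ∞, 0, -4]
  [15, ∞, ∞, 0]
D(1):
  [0, ∞, ∞, -6]
  [∞, 0, ∞, ∞]
  [2, ∞, 0, -4]
  [15, ∞, ∞, 0]
D(2):
  [0, ∞, ∞, -6]
  [∞, 0, ∞, ∞]
  [2, ∞, 0, -4]
  [15, ∞, ∞, 0]
D(3):
  [0, ∞, ∞, -6]
  [∞, 0, ∞, ∞]
  [2, ∞, 0, -4]
  [15, ∞, ∞, 0]
D(4):
  [0, ∞, ∞, -6]
  [∞, 0, ∞, ∞]
  [2, ∞, 0, -4]
  [15, ∞, ∞, 0]
Key observation: every diagonal entry stays at the unit through all rounds, so no improving cycle exists.
Answer: CONVERGES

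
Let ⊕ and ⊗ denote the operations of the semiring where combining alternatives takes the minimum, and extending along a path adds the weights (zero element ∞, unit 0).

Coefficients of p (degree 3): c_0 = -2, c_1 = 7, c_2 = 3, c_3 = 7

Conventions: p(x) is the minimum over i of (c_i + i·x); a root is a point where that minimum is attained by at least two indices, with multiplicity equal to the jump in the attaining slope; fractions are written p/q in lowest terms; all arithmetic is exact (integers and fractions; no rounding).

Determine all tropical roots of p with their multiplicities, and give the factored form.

hull edge (i=0, c=-2) to (i=2, c=3): slope 5/2, span 2
hull edge (i=2, c=3) to (i=3, c=7): slope 4, span 1
Factored form: p(x) = 7 ⊗ (x ⊕ (-4)) ⊗ (x ⊕ (-5/2)) ⊗ (x ⊕ (-5/2))
Answer: roots = -4 (mult 1), -5/2 (mult 2)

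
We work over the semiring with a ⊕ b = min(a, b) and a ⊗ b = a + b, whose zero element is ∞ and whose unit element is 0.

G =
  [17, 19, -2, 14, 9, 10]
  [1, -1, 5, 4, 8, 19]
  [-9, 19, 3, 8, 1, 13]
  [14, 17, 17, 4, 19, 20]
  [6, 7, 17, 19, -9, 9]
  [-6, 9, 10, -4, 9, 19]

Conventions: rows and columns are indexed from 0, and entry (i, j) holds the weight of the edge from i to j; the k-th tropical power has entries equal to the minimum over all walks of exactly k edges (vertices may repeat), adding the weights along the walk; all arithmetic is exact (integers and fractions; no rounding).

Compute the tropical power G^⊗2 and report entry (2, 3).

G^⊗2:
  [-11, 16, 1, 6, -1, 11]
  [-4, -2, -1, 3, -1, 11]
  [-6, 8, -11, 5, -8, 1]
  [8, 16, 12, 8, 10, 24]
  [-3, -2, 4, 5, -18, 0]
  [1, 8, -8, 0, 0, 4]
Key observation: the optimum is the walk 2->0->3, with weight (-9) + 14 = 5.
Optimal value attained by: walk 2->0->3.
Answer: (G^⊗2)[2][3] = 5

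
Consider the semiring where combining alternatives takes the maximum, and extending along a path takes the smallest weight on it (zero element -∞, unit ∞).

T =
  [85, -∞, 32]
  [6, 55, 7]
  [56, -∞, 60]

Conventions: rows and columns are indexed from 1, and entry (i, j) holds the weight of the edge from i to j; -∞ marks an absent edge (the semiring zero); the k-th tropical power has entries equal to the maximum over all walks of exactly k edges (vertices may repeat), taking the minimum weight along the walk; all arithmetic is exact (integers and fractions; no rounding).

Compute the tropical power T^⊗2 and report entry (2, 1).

T^⊗2:
  [85, -∞, 32]
  [7, 55, 7]
  [56, -∞, 60]
Key observation: the optimum is the walk 2->3->1, with weight 7 min 56 = 7.
Optimal value attained by: walk 2->3->1.
Answer: (T^⊗2)[2][1] = 7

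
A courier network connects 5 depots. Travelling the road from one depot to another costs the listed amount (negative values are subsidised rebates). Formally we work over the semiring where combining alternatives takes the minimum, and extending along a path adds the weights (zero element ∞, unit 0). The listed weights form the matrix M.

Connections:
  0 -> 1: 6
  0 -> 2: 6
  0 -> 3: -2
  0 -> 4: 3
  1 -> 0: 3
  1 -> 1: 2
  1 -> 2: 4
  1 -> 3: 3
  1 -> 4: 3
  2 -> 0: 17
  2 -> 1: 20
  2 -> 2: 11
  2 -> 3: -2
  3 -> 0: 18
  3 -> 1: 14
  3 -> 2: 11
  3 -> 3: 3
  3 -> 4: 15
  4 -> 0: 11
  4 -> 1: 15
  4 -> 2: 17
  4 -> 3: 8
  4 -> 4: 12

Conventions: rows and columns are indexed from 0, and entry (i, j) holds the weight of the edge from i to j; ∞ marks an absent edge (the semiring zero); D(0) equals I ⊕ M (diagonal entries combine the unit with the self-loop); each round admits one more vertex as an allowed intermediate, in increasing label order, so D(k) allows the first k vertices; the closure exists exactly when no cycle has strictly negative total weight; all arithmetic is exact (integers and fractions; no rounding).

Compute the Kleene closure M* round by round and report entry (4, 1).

D(0):
  [0, 6, 6, -2, 3]
  [3, 0, 4, 3, 3]
  [17, 20, 0, -2, ∞]
  [18, 14, 11, 0, 15]
  [11, 15, 17, 8, 0]
D(1):
  [0, 6, 6, -2, 3]
  [3, 0, 4, 1, 3]
  [17, 20, 0, -2, 20]
  [18, 14, 11, 0, 15]
  [11, 15, 17, 8, 0]
D(2):
  [0, 6, 6, -2, 3]
  [3, 0, 4, 1, 3]
  [17, 20, 0, -2, 20]
  [17, 14, 11, 0, 15]
  [11, 15, 17, 8, 0]
D(3):
  [0, 6, 6, -2, 3]
  [3, 0, 4, 1, 3]
  [17, 20, 0, -2, 20]
  [17, 14, 11, 0, 15]
  [11, 15, 17, 8, 0]
D(4):
  [0, 6, 6, -2, 3]
  [3, 0, 4, 1, 3]
  [15, 12, 0, -2, 13]
  [17, 14, 11, 0, 15]
  [11, 15, 17, 8, 0]
D(5):
  [0, 6, 6, -2, 3]
  [3, 0, 4, 1, 3]
  [15, 12, 0, -2, 13]
  [17, 14, 11, 0, 15]
  [11, 15, 17, 8, 0]
Answer: M*[4][1] = 15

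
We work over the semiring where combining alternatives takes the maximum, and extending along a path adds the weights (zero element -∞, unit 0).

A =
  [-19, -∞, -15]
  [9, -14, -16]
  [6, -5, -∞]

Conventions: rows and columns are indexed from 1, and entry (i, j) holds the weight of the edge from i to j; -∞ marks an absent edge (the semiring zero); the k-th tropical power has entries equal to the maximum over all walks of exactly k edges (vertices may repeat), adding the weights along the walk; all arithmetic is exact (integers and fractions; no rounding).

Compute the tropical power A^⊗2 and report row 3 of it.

A^⊗2:
  [-9, -20, -34]
  [-5, -21, -6]
  [4, -19, -9]
Answer: row 3 of A^⊗2 = [4, -19, -9]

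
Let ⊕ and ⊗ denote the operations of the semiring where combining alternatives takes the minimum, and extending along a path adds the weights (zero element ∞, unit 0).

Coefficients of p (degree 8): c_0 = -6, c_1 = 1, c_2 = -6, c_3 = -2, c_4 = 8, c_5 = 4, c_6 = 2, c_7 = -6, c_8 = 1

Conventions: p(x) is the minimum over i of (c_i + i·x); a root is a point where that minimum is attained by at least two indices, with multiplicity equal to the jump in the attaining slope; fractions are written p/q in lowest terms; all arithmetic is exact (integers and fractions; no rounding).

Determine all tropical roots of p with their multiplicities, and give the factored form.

hull edge (i=0, c=-6) to (i=7, c=-6): slope 0, span 7
hull edge (i=7, c=-6) to (i=8, c=1): slope 7, span 1
Factored form: p(x) = 1 ⊗ (x ⊕ (-7)) ⊗ (x ⊕ 0) ⊗ (x ⊕ 0) ⊗ (x ⊕ 0) ⊗ (x ⊕ 0) ⊗ (x ⊕ 0) ⊗ (x ⊕ 0) ⊗ (x ⊕ 0)
Answer: roots = -7 (mult 1), 0 (mult 7)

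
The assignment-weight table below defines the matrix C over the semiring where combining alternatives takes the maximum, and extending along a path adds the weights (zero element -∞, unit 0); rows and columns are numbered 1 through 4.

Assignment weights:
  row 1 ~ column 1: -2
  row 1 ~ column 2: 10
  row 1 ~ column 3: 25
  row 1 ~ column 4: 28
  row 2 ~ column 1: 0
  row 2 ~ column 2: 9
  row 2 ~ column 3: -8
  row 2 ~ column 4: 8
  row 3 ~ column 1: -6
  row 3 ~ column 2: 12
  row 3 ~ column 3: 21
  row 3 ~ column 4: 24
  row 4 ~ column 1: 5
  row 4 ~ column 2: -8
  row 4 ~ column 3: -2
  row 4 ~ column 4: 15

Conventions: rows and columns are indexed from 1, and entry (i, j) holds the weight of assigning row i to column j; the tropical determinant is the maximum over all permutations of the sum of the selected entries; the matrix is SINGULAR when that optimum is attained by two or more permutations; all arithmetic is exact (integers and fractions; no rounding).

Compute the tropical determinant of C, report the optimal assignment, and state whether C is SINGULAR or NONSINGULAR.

σ = (1, 2, 3, 4): (-2) + 9 + 21 + 15 = 43
σ = (1, 2, 4, 3): (-2) + 9 + 24 + (-2) = 29
σ = (1, 3, 2, 4): (-2) + (-8) + 12 + 15 = 17
σ = (1, 3, 4, 2): (-2) + (-8) + 24 + (-8) = 6
σ = (1, 4, 2, 3): (-2) + 8 + 12 + (-2) = 16
σ = (1, 4, 3, 2): (-2) + 8 + 21 + (-8) = 19
σ = (2, 1, 3, 4): 10 + 0 + 21 + 15 = 46
σ = (2, 1, 4, 3): 10 + 0 + 24 + (-2) = 32
σ = (2, 3, 1, 4): 10 + (-8) + (-6) + 15 = 11
σ = (2, 3, 4, 1): 10 + (-8) + 24 + 5 = 31
σ = (2, 4, 1, 3): 10 + 8 + (-6) + (-2) = 10
σ = (2, 4, 3, 1): 10 + 8 + 21 + 5 = 44
σ = (3, 1, 2, 4): 25 + 0 + 12 + 15 = 52
σ = (3, 1, 4, 2): 25 + 0 + 24 + (-8) = 41
σ = (3, 2, 1, 4): 25 + 9 + (-6) + 15 = 43
σ = (3, 2, 4, 1): 25 + 9 + 24 + 5 = 63
σ = (3, 4, 1, 2): 25 + 8 + (-6) + (-8) = 19
σ = (3, 4, 2, 1): 25 + 8 + 12 + 5 = 50
σ = (4, 1, 2, 3): 28 + 0 + 12 + (-2) = 38
σ = (4, 1, 3, 2): 28 + 0 + 21 + (-8) = 41
σ = (4, 2, 1, 3): 28 + 9 + (-6) + (-2) = 29
σ = (4, 2, 3, 1): 28 + 9 + 21 + 5 = 63
σ = (4, 3, 1, 2): 28 + (-8) + (-6) + (-8) = 6
σ = (4, 3, 2, 1): 28 + (-8) + 12 + 5 = 37
Optimal value attained by: σ = (3, 2, 4, 1).
Answer: det⊕(C) = 63; verdict: SINGULAR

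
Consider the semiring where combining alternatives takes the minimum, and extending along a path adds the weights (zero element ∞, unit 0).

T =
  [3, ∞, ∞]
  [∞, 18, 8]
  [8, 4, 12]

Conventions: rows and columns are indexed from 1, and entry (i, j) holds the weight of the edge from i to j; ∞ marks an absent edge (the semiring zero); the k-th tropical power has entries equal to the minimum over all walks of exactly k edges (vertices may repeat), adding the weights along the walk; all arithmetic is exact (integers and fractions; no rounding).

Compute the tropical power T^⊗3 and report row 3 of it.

T^⊗2:
  [6, ∞, ∞]
  [16, 12, 20]
  [11, 16, 12]
T^⊗3:
  [9, ∞, ∞]
  [19, 24, 20]
  [14, 16, 24]
Answer: row 3 of T^⊗3 = [14, 16, 24]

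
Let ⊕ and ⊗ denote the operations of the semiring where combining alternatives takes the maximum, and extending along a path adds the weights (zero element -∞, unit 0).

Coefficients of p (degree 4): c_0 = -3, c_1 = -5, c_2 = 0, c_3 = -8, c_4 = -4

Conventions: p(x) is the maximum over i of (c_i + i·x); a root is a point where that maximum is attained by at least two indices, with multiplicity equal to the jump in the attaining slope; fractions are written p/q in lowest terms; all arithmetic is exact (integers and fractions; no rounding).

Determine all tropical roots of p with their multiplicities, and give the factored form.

hull edge (i=0, c=-3) to (i=2, c=0): slope 3/2, span 2
hull edge (i=2, c=0) to (i=4, c=-4): slope -2, span 2
Factored form: p(x) = -4 ⊗ (x ⊕ (-3/2)) ⊗ (x ⊕ (-3/2)) ⊗ (x ⊕ 2) ⊗ (x ⊕ 2)
Answer: roots = -3/2 (mult 2), 2 (mult 2)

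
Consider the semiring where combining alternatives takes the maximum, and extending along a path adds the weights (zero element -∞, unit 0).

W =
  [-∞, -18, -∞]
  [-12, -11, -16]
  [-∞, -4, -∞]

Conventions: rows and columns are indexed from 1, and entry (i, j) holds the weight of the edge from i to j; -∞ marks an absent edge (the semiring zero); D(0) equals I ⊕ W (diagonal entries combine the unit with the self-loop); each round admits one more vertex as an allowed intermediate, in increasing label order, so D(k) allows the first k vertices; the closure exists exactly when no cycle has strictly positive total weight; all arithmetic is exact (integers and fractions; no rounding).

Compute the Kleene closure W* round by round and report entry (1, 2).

D(0):
  [0, -18, -∞]
  [-12, 0, -16]
  [-∞, -4, 0]
D(1):
  [0, -18, -∞]
  [-12, 0, -16]
  [-∞, -4, 0]
D(2):
  [0, -18, -34]
  [-12, 0, -16]
  [-16, -4, 0]
D(3):
  [0, -18, -34]
  [-12, 0, -16]
  [-16, -4, 0]
Answer: W*[1][2] = -18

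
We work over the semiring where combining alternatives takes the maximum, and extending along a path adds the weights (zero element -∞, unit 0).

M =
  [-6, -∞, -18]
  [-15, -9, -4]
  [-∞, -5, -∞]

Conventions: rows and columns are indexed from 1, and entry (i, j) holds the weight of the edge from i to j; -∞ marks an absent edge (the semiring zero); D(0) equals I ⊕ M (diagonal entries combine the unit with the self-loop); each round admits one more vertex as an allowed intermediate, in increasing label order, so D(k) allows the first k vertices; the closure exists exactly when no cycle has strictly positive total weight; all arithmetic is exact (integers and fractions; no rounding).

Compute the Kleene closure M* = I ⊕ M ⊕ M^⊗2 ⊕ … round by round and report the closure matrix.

D(0):
  [0, -∞, -18]
  [-15, 0, -4]
  [-∞, -5, 0]
D(1):
  [0, -∞, -18]
  [-15, 0, -4]
  [-∞, -5, 0]
D(2):
  [0, -∞, -18]
  [-15, 0, -4]
  [-20, -5, 0]
D(3):
  [0, -23, -18]
  [-15, 0, -4]
  [-20, -5, 0]
Answer: M* = [[0, -23, -18], [-15, 0, -4], [-20, -5, 0]]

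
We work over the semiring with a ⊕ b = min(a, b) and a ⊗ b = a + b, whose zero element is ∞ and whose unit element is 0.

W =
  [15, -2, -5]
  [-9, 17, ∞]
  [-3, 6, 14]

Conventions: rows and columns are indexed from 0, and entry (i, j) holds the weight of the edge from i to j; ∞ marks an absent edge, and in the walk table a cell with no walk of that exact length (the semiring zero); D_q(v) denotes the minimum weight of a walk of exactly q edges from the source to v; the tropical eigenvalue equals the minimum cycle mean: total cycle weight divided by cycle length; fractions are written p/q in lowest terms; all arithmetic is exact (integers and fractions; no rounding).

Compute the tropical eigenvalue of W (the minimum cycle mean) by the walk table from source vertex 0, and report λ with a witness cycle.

q=0: [0, ∞, ∞]
q=1: [15, -2, -5]
q=2: [-11, 1, 9]
q=3: [-8, -13, -16]
Optimal cycle mean attained by: cycle 0->1->0, total (-2) + (-9), length 2.
Answer: λ = -11/2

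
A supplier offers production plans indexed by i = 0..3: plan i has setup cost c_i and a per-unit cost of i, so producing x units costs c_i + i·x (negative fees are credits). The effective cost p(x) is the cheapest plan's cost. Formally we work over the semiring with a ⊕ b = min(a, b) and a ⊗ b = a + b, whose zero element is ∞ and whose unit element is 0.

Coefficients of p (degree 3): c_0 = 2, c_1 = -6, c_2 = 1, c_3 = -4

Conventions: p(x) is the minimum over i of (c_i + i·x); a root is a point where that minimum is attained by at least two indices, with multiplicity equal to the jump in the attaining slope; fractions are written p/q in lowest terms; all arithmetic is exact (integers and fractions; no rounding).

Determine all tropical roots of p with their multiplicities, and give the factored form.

hull edge (i=0, c=2) to (i=1, c=-6): slope -8, span 1
hull edge (i=1, c=-6) to (i=3, c=-4): slope 1, span 2
Factored form: p(x) = -4 ⊗ (x ⊕ (-1)) ⊗ (x ⊕ (-1)) ⊗ (x ⊕ 8)
Answer: roots = -1 (mult 2), 8 (mult 1)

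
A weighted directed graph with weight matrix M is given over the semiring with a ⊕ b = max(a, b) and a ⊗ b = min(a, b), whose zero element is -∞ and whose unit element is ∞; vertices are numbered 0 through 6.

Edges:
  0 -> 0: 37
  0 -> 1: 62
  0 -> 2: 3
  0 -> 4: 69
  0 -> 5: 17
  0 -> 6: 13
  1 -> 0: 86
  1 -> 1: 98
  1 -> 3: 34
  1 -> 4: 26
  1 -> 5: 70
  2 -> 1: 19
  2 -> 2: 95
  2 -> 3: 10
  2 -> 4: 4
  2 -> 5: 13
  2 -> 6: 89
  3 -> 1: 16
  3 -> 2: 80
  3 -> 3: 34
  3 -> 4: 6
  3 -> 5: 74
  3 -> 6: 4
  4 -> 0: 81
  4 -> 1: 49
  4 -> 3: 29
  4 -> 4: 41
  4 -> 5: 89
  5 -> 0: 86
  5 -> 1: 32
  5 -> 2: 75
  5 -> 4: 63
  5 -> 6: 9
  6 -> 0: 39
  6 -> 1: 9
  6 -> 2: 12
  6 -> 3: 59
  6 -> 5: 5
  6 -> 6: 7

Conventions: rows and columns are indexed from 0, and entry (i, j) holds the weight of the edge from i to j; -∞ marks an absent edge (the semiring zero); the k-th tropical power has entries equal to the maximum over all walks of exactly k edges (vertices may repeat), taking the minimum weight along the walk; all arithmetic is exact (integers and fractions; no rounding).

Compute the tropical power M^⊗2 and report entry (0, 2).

M^⊗2:
  [69, 62, 17, 34, 41, 69, 13]
  [86, 98, 70, 34, 69, 70, 13]
  [39, 19, 95, 59, 19, 19, 89]
  [74, 32, 80, 34, 63, 34, 80]
  [86, 62, 75, 34, 69, 49, 13]
  [63, 62, 75, 32, 69, 63, 75]
  [37, 39, 59, 34, 39, 59, 13]
Key observation: the optimum is the walk 0->5->2, with weight 17 min 75 = 17.
Optimal value attained by: walk 0->5->2.
Answer: (M^⊗2)[0][2] = 17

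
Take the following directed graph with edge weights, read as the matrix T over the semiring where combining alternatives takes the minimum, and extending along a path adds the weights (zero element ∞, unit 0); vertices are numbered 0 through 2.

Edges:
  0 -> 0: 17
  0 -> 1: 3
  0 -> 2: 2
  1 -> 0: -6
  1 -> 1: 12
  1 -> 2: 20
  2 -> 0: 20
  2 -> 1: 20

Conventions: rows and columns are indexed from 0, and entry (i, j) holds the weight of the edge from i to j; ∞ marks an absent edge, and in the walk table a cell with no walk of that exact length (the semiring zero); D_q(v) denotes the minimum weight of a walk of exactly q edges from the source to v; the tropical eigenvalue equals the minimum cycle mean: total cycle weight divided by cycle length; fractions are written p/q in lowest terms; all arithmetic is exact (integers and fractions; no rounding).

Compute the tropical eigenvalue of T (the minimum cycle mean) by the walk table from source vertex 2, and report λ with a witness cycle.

q=0: [∞, ∞, 0]
q=1: [20, 20, ∞]
q=2: [14, 23, 22]
q=3: [17, 17, 16]
Optimal cycle mean attained by: cycle 0->1->0, total 3 + (-6), length 2.
Answer: λ = -3/2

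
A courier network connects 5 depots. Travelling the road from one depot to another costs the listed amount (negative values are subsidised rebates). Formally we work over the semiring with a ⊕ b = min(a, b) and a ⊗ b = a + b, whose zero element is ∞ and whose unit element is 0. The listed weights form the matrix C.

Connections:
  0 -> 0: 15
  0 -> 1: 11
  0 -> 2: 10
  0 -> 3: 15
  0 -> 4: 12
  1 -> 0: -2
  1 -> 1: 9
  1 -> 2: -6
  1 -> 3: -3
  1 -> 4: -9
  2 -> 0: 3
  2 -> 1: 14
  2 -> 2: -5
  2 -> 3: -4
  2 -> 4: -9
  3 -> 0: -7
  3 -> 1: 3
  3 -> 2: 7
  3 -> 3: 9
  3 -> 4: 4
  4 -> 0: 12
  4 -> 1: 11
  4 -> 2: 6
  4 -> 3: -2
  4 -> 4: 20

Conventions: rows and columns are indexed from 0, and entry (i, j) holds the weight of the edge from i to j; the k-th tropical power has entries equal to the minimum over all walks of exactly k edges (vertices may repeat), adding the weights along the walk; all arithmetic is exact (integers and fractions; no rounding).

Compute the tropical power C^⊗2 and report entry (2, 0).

C^⊗2:
  [8, 18, 5, 6, 1]
  [-10, 0, -11, -11, -15]
  [-11, -1, -10, -11, -14]
  [1, 4, -3, 0, -6]
  [-9, 1, 1, 2, -3]
Key observation: the optimum is the walk 2->3->0, with weight (-4) + (-7) = -11.
Optimal value attained by: walk 2->3->0.
Answer: (C^⊗2)[2][0] = -11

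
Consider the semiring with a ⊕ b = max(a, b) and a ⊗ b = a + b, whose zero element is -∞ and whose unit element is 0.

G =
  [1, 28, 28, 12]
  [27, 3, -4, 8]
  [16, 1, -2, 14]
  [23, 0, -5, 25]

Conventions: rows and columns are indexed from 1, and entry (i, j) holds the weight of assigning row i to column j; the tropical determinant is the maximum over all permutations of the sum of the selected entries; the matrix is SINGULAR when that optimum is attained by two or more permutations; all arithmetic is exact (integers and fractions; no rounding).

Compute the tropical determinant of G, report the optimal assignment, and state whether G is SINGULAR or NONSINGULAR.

σ = (1, 2, 3, 4): 1 + 3 + (-2) + 25 = 27
σ = (1, 2, 4, 3): 1 + 3 + 14 + (-5) = 13
σ = (1, 3, 2, 4): 1 + (-4) + 1 + 25 = 23
σ = (1, 3, 4, 2): 1 + (-4) + 14 + 0 = 11
σ = (1, 4, 2, 3): 1 + 8 + 1 + (-5) = 5
σ = (1, 4, 3, 2): 1 + 8 + (-2) + 0 = 7
σ = (2, 1, 3, 4): 28 + 27 + (-2) + 25 = 78
σ = (2, 1, 4, 3): 28 + 27 + 14 + (-5) = 64
σ = (2, 3, 1, 4): 28 + (-4) + 16 + 25 = 65
σ = (2, 3, 4, 1): 28 + (-4) + 14 + 23 = 61
σ = (2, 4, 1, 3): 28 + 8 + 16 + (-5) = 47
σ = (2, 4, 3, 1): 28 + 8 + (-2) + 23 = 57
σ = (3, 1, 2, 4): 28 + 27 + 1 + 25 = 81
σ = (3, 1, 4, 2): 28 + 27 + 14 + 0 = 69
σ = (3, 2, 1, 4): 28 + 3 + 16 + 25 = 72
σ = (3, 2, 4, 1): 28 + 3 + 14 + 23 = 68
σ = (3, 4, 1, 2): 28 + 8 + 16 + 0 = 52
σ = (3, 4, 2, 1): 28 + 8 + 1 + 23 = 60
σ = (4, 1, 2, 3): 12 + 27 + 1 + (-5) = 35
σ = (4, 1, 3, 2): 12 + 27 + (-2) + 0 = 37
σ = (4, 2, 1, 3): 12 + 3 + 16 + (-5) = 26
σ = (4, 2, 3, 1): 12 + 3 + (-2) + 23 = 36
σ = (4, 3, 1, 2): 12 + (-4) + 16 + 0 = 24
σ = (4, 3, 2, 1): 12 + (-4) + 1 + 23 = 32
Optimal value attained by: σ = (3, 1, 2, 4).
Answer: det⊕(G) = 81; verdict: NONSINGULAR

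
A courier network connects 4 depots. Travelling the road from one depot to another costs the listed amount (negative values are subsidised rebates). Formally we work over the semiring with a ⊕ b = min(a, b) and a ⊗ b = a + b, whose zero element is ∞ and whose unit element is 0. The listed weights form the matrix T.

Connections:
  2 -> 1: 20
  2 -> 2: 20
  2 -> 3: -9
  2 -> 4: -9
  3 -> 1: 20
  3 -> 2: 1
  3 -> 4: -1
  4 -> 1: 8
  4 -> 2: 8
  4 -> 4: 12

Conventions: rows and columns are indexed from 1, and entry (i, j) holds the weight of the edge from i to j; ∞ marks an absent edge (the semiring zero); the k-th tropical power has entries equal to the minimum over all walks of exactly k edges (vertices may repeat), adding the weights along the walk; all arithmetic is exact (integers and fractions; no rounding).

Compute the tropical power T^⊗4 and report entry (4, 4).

T^⊗2:
  [∞, ∞, ∞, ∞]
  [-1, -8, 11, -10]
  [7, 7, -8, -8]
  [20, 20, -1, -1]
T^⊗3:
  [∞, ∞, ∞, ∞]
  [-2, -2, -17, -17]
  [0, -7, -2, -9]
  [7, 0, 11, -2]
T^⊗4:
  [∞, ∞, ∞, ∞]
  [-9, -16, -11, -18]
  [-1, -1, -16, -16]
  [6, 6, -9, -9]
Key observation: the optimum is the walk 4->2->3->2->4, with weight 8 + (-9) + 1 + (-9) = -9.
Optimal value attained by: walk 4->2->3->2->4.
Answer: (T^⊗4)[4][4] = -9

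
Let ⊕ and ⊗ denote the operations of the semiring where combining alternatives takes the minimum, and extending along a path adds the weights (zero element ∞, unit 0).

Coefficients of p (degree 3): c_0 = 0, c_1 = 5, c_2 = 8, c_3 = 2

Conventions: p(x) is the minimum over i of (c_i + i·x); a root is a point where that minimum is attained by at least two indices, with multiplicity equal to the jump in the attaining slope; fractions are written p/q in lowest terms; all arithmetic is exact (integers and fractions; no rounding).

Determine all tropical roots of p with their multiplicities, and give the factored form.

hull edge (i=0, c=0) to (i=3, c=2): slope 2/3, span 3
Factored form: p(x) = 2 ⊗ (x ⊕ (-2/3)) ⊗ (x ⊕ (-2/3)) ⊗ (x ⊕ (-2/3))
Answer: roots = -2/3 (mult 3)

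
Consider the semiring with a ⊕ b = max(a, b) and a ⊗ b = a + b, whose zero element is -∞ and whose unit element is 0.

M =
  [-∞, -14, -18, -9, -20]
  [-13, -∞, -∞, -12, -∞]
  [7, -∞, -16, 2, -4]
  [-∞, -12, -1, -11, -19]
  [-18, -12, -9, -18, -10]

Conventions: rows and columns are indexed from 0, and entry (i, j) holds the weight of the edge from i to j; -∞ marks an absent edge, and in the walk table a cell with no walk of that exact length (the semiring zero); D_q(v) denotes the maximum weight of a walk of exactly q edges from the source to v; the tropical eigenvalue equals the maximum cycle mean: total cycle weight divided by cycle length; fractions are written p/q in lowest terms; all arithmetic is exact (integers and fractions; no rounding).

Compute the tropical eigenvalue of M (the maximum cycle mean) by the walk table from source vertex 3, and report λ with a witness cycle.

q=0: [-∞, -∞, -∞, 0, -∞]
q=1: [-∞, -12, -1, -11, -19]
q=2: [6, -23, -12, 1, -5]
q=3: [-5, -8, 0, -3, -14]
q=4: [7, -15, -4, 2, -4]
q=5: [3, -7, 1, -2, -8]
Optimal cycle mean attained by: cycle 2->3->2, total 2 + (-1), length 2.
Answer: λ = 1/2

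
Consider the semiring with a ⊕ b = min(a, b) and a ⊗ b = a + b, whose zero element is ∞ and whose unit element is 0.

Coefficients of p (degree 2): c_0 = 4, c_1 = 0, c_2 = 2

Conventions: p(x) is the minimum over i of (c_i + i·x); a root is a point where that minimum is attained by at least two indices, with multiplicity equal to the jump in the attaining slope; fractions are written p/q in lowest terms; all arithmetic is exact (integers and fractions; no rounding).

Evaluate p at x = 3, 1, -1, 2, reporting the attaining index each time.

p(3) = min(4+0·3=4, 0+1·3=3, 2+2·3=8) = 3 (attained by i=1)
p(1) = min(4+0·1=4, 0+1·1=1, 2+2·1=4) = 1 (attained by i=1)
p(-1) = min(4+0·(-1)=4, 0+1·(-1)=-1, 2+2·(-1)=0) = -1 (attained by i=1)
p(2) = min(4+0·2=4, 0+1·2=2, 2+2·2=6) = 2 (attained by i=1)
Answer: p(3) = 3; p(1) = 1; p(-1) = -1; p(2) = 2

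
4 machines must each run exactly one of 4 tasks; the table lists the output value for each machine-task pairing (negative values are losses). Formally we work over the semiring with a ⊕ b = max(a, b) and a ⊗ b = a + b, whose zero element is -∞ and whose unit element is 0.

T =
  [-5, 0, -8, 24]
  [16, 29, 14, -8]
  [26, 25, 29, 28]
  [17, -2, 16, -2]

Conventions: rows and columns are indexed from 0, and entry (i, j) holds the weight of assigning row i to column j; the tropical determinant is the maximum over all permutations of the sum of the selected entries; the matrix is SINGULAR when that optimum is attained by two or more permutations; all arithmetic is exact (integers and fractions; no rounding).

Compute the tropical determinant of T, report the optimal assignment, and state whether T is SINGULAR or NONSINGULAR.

σ = (0, 1, 2, 3): (-5) + 29 + 29 + (-2) = 51
σ = (0, 1, 3, 2): (-5) + 29 + 28 + 16 = 68
σ = (0, 2, 1, 3): (-5) + 14 + 25 + (-2) = 32
σ = (0, 2, 3, 1): (-5) + 14 + 28 + (-2) = 35
σ = (0, 3, 1, 2): (-5) + (-8) + 25 + 16 = 28
σ = (0, 3, 2, 1): (-5) + (-8) + 29 + (-2) = 14
σ = (1, 0, 2, 3): 0 + 16 + 29 + (-2) = 43
σ = (1, 0, 3, 2): 0 + 16 + 28 + 16 = 60
σ = (1, 2, 0, 3): 0 + 14 + 26 + (-2) = 38
σ = (1, 2, 3, 0): 0 + 14 + 28 + 17 = 59
σ = (1, 3, 0, 2): 0 + (-8) + 26 + 16 = 34
σ = (1, 3, 2, 0): 0 + (-8) + 29 + 17 = 38
σ = (2, 0, 1, 3): (-8) + 16 + 25 + (-2) = 31
σ = (2, 0, 3, 1): (-8) + 16 + 28 + (-2) = 34
σ = (2, 1, 0, 3): (-8) + 29 + 26 + (-2) = 45
σ = (2, 1, 3, 0): (-8) + 29 + 28 + 17 = 66
σ = (2, 3, 0, 1): (-8) + (-8) + 26 + (-2) = 8
σ = (2, 3, 1, 0): (-8) + (-8) + 25 + 17 = 26
σ = (3, 0, 1, 2): 24 + 16 + 25 + 16 = 81
σ = (3, 0, 2, 1): 24 + 16 + 29 + (-2) = 67
σ = (3, 1, 0, 2): 24 + 29 + 26 + 16 = 95
σ = (3, 1, 2, 0): 24 + 29 + 29 + 17 = 99
σ = (3, 2, 0, 1): 24 + 14 + 26 + (-2) = 62
σ = (3, 2, 1, 0): 24 + 14 + 25 + 17 = 80
Optimal value attained by: σ = (3, 1, 2, 0).
Answer: det⊕(T) = 99; verdict: NONSINGULAR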